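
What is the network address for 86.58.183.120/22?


IP:   01010110.00111010.10110111.01111000
Mask: 11111111.11111111.11111100.00000000
AND operation:
Net:  01010110.00111010.10110100.00000000
Network: 86.58.180.0/22


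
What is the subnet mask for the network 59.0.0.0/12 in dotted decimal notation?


/12 means 12 network bits, 20 host bits
Binary: 11111111111100000000000000000000
Mask: 255.240.0.0


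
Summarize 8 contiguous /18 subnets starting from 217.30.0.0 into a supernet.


Original prefix: /18
Number of subnets: 8 = 2^3
New prefix = 18 - 3 = 15
Supernet: 217.30.0.0/15


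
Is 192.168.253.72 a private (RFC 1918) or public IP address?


RFC 1918 private ranges:
  10.0.0.0/8 (10.0.0.0 - 10.255.255.255)
  172.16.0.0/12 (172.16.0.0 - 172.31.255.255)
  192.168.0.0/16 (192.168.0.0 - 192.168.255.255)
Private (in 192.168.0.0/16)


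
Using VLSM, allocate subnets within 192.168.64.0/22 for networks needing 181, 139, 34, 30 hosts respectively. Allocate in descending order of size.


181 hosts -> /24 (254 usable): 192.168.64.0/24
139 hosts -> /24 (254 usable): 192.168.65.0/24
34 hosts -> /26 (62 usable): 192.168.66.0/26
30 hosts -> /27 (30 usable): 192.168.66.64/27
Allocation: 192.168.64.0/24 (181 hosts, 254 usable); 192.168.65.0/24 (139 hosts, 254 usable); 192.168.66.0/26 (34 hosts, 62 usable); 192.168.66.64/27 (30 hosts, 30 usable)


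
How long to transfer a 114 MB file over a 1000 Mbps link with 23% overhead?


Effective throughput = 1000 * (1 - 23/100) = 770 Mbps
File size in Mb = 114 * 8 = 912 Mb
Time = 912 / 770
Time = 1.1844 seconds


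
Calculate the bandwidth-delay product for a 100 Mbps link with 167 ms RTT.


BDP = bandwidth * RTT
= 100 Mbps * 167 ms
= 100 * 1e6 * 167 / 1000 bits
= 16700000 bits
= 2087500 bytes
= 2038.5742 KB
BDP = 16700000 bits (2087500 bytes)


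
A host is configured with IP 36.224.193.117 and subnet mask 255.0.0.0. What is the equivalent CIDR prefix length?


Binary: 11111111.00000000.00000000.00000000
Count leading 1s
Prefix: /8


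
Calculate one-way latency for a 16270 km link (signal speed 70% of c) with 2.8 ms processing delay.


Speed = 0.7 * 3e5 km/s = 210000 km/s
Propagation delay = 16270 / 210000 = 0.0775 s = 77.4762 ms
Processing delay = 2.8 ms
Total one-way latency = 80.2762 ms


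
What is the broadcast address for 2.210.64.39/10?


Network: 2.192.0.0/10
Host bits = 22
Set all host bits to 1:
Broadcast: 2.255.255.255


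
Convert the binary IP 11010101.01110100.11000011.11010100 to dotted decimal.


11010101 = 213
01110100 = 116
11000011 = 195
11010100 = 212
IP: 213.116.195.212


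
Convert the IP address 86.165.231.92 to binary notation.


86 = 01010110
165 = 10100101
231 = 11100111
92 = 01011100
Binary: 01010110.10100101.11100111.01011100


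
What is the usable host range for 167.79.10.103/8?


Network: 167.0.0.0
Broadcast: 167.255.255.255
First usable = network + 1
Last usable = broadcast - 1
Range: 167.0.0.1 to 167.255.255.254


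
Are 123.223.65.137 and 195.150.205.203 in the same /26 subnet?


Mask: 255.255.255.192
123.223.65.137 AND mask = 123.223.65.128
195.150.205.203 AND mask = 195.150.205.192
No, different subnets (123.223.65.128 vs 195.150.205.192)


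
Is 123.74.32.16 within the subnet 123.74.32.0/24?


Subnet network: 123.74.32.0
Test IP AND mask: 123.74.32.0
Yes, 123.74.32.16 is in 123.74.32.0/24


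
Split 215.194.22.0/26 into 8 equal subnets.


New prefix = 26 + 3 = 29
Each subnet has 8 addresses
  215.194.22.0/29
  215.194.22.8/29
  215.194.22.16/29
  215.194.22.24/29
  215.194.22.32/29
  215.194.22.40/29
  215.194.22.48/29
  215.194.22.56/29
Subnets: 215.194.22.0/29, 215.194.22.8/29, 215.194.22.16/29, 215.194.22.24/29, 215.194.22.32/29, 215.194.22.40/29, 215.194.22.48/29, 215.194.22.56/29


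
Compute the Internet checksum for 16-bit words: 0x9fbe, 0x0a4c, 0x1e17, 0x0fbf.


Sum all words (with carry folding):
+ 0x9fbe = 0x9fbe
+ 0x0a4c = 0xaa0a
+ 0x1e17 = 0xc821
+ 0x0fbf = 0xd7e0
One's complement: ~0xd7e0
Checksum = 0x281f


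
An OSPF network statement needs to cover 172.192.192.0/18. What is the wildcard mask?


Subnet mask: 255.255.192.0
Wildcard = 255.255.255.255 - subnet mask
255 - 255 = 0
255 - 255 = 0
255 - 192 = 63
255 - 0 = 255
Wildcard: 0.0.63.255


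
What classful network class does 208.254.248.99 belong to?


First octet: 208
Binary: 11010000
110xxxxx -> Class C (192-223)
Class C, default mask 255.255.255.0 (/24)


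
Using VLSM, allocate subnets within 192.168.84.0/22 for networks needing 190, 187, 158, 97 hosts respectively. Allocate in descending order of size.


190 hosts -> /24 (254 usable): 192.168.84.0/24
187 hosts -> /24 (254 usable): 192.168.85.0/24
158 hosts -> /24 (254 usable): 192.168.86.0/24
97 hosts -> /25 (126 usable): 192.168.87.0/25
Allocation: 192.168.84.0/24 (190 hosts, 254 usable); 192.168.85.0/24 (187 hosts, 254 usable); 192.168.86.0/24 (158 hosts, 254 usable); 192.168.87.0/25 (97 hosts, 126 usable)


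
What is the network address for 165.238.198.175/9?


IP:   10100101.11101110.11000110.10101111
Mask: 11111111.10000000.00000000.00000000
AND operation:
Net:  10100101.10000000.00000000.00000000
Network: 165.128.0.0/9


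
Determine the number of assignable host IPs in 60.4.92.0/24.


Host bits = 32 - 24 = 8
Total addresses = 2^8 = 256
Usable = total - 2 (network and broadcast)
Usable hosts: 254


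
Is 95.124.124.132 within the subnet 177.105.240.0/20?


Subnet network: 177.105.240.0
Test IP AND mask: 95.124.112.0
No, 95.124.124.132 is not in 177.105.240.0/20


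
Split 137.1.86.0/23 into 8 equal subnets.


New prefix = 23 + 3 = 26
Each subnet has 64 addresses
  137.1.86.0/26
  137.1.86.64/26
  137.1.86.128/26
  137.1.86.192/26
  137.1.87.0/26
  137.1.87.64/26
  137.1.87.128/26
  137.1.87.192/26
Subnets: 137.1.86.0/26, 137.1.86.64/26, 137.1.86.128/26, 137.1.86.192/26, 137.1.87.0/26, 137.1.87.64/26, 137.1.87.128/26, 137.1.87.192/26


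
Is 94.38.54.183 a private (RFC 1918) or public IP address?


RFC 1918 private ranges:
  10.0.0.0/8 (10.0.0.0 - 10.255.255.255)
  172.16.0.0/12 (172.16.0.0 - 172.31.255.255)
  192.168.0.0/16 (192.168.0.0 - 192.168.255.255)
Public (not in any RFC 1918 range)


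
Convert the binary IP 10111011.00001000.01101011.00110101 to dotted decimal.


10111011 = 187
00001000 = 8
01101011 = 107
00110101 = 53
IP: 187.8.107.53


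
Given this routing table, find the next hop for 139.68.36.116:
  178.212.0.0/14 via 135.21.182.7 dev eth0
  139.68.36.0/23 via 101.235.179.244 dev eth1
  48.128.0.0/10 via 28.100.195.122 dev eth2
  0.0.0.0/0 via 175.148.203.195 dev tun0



Longest prefix match for 139.68.36.116:
  /14 178.212.0.0: no
  /23 139.68.36.0: MATCH
  /10 48.128.0.0: no
  /0 0.0.0.0: MATCH
Selected: next-hop 101.235.179.244 via eth1 (matched /23)


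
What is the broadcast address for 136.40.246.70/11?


Network: 136.32.0.0/11
Host bits = 21
Set all host bits to 1:
Broadcast: 136.63.255.255


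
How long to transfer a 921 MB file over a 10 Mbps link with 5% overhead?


Effective throughput = 10 * (1 - 5/100) = 9.5 Mbps
File size in Mb = 921 * 8 = 7368 Mb
Time = 7368 / 9.5
Time = 775.5789 seconds


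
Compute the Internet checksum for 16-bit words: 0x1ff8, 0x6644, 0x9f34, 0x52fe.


Sum all words (with carry folding):
+ 0x1ff8 = 0x1ff8
+ 0x6644 = 0x863c
+ 0x9f34 = 0x2571
+ 0x52fe = 0x786f
One's complement: ~0x786f
Checksum = 0x8790


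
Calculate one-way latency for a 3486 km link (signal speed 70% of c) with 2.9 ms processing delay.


Speed = 0.7 * 3e5 km/s = 210000 km/s
Propagation delay = 3486 / 210000 = 0.0166 s = 16.6 ms
Processing delay = 2.9 ms
Total one-way latency = 19.5 ms


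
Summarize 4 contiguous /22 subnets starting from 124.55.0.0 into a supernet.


Original prefix: /22
Number of subnets: 4 = 2^2
New prefix = 22 - 2 = 20
Supernet: 124.55.0.0/20


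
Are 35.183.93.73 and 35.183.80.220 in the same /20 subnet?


Mask: 255.255.240.0
35.183.93.73 AND mask = 35.183.80.0
35.183.80.220 AND mask = 35.183.80.0
Yes, same subnet (35.183.80.0)


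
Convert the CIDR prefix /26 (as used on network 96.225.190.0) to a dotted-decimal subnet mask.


/26 means 26 network bits, 6 host bits
Binary: 11111111111111111111111111000000
Mask: 255.255.255.192


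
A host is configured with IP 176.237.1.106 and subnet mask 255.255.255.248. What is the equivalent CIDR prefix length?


Binary: 11111111.11111111.11111111.11111000
Count leading 1s
Prefix: /29


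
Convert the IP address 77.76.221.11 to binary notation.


77 = 01001101
76 = 01001100
221 = 11011101
11 = 00001011
Binary: 01001101.01001100.11011101.00001011


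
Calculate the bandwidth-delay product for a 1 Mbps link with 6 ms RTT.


BDP = bandwidth * RTT
= 1 Mbps * 6 ms
= 1 * 1e6 * 6 / 1000 bits
= 6000 bits
= 750 bytes
BDP = 6000 bits (750 bytes)


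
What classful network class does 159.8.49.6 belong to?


First octet: 159
Binary: 10011111
10xxxxxx -> Class B (128-191)
Class B, default mask 255.255.0.0 (/16)


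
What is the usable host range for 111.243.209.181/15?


Network: 111.242.0.0
Broadcast: 111.243.255.255
First usable = network + 1
Last usable = broadcast - 1
Range: 111.242.0.1 to 111.243.255.254


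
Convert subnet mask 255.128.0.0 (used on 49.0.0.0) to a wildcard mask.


Subnet mask: 255.128.0.0
Wildcard = 255.255.255.255 - subnet mask
255 - 255 = 0
255 - 128 = 127
255 - 0 = 255
255 - 0 = 255
Wildcard: 0.127.255.255


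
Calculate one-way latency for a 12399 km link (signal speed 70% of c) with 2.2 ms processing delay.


Speed = 0.7 * 3e5 km/s = 210000 km/s
Propagation delay = 12399 / 210000 = 0.059 s = 59.0429 ms
Processing delay = 2.2 ms
Total one-way latency = 61.2429 ms


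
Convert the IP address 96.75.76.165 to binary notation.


96 = 01100000
75 = 01001011
76 = 01001100
165 = 10100101
Binary: 01100000.01001011.01001100.10100101


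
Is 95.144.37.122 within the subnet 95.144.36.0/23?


Subnet network: 95.144.36.0
Test IP AND mask: 95.144.36.0
Yes, 95.144.37.122 is in 95.144.36.0/23


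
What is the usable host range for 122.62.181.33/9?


Network: 122.0.0.0
Broadcast: 122.127.255.255
First usable = network + 1
Last usable = broadcast - 1
Range: 122.0.0.1 to 122.127.255.254


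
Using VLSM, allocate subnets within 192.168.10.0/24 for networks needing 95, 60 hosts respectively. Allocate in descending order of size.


95 hosts -> /25 (126 usable): 192.168.10.0/25
60 hosts -> /26 (62 usable): 192.168.10.128/26
Allocation: 192.168.10.0/25 (95 hosts, 126 usable); 192.168.10.128/26 (60 hosts, 62 usable)


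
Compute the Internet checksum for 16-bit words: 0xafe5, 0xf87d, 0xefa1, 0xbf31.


Sum all words (with carry folding):
+ 0xafe5 = 0xafe5
+ 0xf87d = 0xa863
+ 0xefa1 = 0x9805
+ 0xbf31 = 0x5737
One's complement: ~0x5737
Checksum = 0xa8c8


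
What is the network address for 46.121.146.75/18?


IP:   00101110.01111001.10010010.01001011
Mask: 11111111.11111111.11000000.00000000
AND operation:
Net:  00101110.01111001.10000000.00000000
Network: 46.121.128.0/18


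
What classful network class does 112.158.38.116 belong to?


First octet: 112
Binary: 01110000
0xxxxxxx -> Class A (1-126)
Class A, default mask 255.0.0.0 (/8)


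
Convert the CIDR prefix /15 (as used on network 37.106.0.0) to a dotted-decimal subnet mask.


/15 means 15 network bits, 17 host bits
Binary: 11111111111111100000000000000000
Mask: 255.254.0.0


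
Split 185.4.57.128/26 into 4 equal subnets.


New prefix = 26 + 2 = 28
Each subnet has 16 addresses
  185.4.57.128/28
  185.4.57.144/28
  185.4.57.160/28
  185.4.57.176/28
Subnets: 185.4.57.128/28, 185.4.57.144/28, 185.4.57.160/28, 185.4.57.176/28


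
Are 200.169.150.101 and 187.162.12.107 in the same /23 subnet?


Mask: 255.255.254.0
200.169.150.101 AND mask = 200.169.150.0
187.162.12.107 AND mask = 187.162.12.0
No, different subnets (200.169.150.0 vs 187.162.12.0)


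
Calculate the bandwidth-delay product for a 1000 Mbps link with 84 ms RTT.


BDP = bandwidth * RTT
= 1000 Mbps * 84 ms
= 1000 * 1e6 * 84 / 1000 bits
= 84000000 bits
= 10500000 bytes
= 10253.9062 KB
BDP = 84000000 bits (10500000 bytes)


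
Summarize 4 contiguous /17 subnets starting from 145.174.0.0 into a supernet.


Original prefix: /17
Number of subnets: 4 = 2^2
New prefix = 17 - 2 = 15
Supernet: 145.174.0.0/15


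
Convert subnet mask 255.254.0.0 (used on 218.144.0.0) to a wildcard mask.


Subnet mask: 255.254.0.0
Wildcard = 255.255.255.255 - subnet mask
255 - 255 = 0
255 - 254 = 1
255 - 0 = 255
255 - 0 = 255
Wildcard: 0.1.255.255


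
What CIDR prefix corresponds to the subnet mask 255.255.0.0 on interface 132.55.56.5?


Binary: 11111111.11111111.00000000.00000000
Count leading 1s
Prefix: /16


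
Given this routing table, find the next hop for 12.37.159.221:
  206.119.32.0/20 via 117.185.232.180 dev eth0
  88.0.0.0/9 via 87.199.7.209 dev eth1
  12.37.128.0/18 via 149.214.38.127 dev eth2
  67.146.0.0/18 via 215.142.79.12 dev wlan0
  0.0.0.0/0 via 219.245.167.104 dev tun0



Longest prefix match for 12.37.159.221:
  /20 206.119.32.0: no
  /9 88.0.0.0: no
  /18 12.37.128.0: MATCH
  /18 67.146.0.0: no
  /0 0.0.0.0: MATCH
Selected: next-hop 149.214.38.127 via eth2 (matched /18)


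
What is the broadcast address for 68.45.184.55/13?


Network: 68.40.0.0/13
Host bits = 19
Set all host bits to 1:
Broadcast: 68.47.255.255


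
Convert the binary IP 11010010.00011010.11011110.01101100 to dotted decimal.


11010010 = 210
00011010 = 26
11011110 = 222
01101100 = 108
IP: 210.26.222.108


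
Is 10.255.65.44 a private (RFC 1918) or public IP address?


RFC 1918 private ranges:
  10.0.0.0/8 (10.0.0.0 - 10.255.255.255)
  172.16.0.0/12 (172.16.0.0 - 172.31.255.255)
  192.168.0.0/16 (192.168.0.0 - 192.168.255.255)
Private (in 10.0.0.0/8)


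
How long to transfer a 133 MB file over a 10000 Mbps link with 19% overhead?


Effective throughput = 10000 * (1 - 19/100) = 8100.0 Mbps
File size in Mb = 133 * 8 = 1064 Mb
Time = 1064 / 8100.0
Time = 0.1314 seconds


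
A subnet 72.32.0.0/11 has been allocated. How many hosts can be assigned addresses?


Host bits = 32 - 11 = 21
Total addresses = 2^21 = 2097152
Usable = total - 2 (network and broadcast)
Usable hosts: 2097150


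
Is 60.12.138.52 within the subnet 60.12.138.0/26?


Subnet network: 60.12.138.0
Test IP AND mask: 60.12.138.0
Yes, 60.12.138.52 is in 60.12.138.0/26


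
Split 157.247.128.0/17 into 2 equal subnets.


New prefix = 17 + 1 = 18
Each subnet has 16384 addresses
  157.247.128.0/18
  157.247.192.0/18
Subnets: 157.247.128.0/18, 157.247.192.0/18


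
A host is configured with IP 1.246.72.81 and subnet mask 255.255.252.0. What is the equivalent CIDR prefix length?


Binary: 11111111.11111111.11111100.00000000
Count leading 1s
Prefix: /22


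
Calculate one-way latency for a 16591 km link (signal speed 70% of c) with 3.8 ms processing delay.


Speed = 0.7 * 3e5 km/s = 210000 km/s
Propagation delay = 16591 / 210000 = 0.079 s = 79.0048 ms
Processing delay = 3.8 ms
Total one-way latency = 82.8048 ms


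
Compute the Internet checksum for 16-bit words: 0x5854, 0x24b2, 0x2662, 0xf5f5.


Sum all words (with carry folding):
+ 0x5854 = 0x5854
+ 0x24b2 = 0x7d06
+ 0x2662 = 0xa368
+ 0xf5f5 = 0x995e
One's complement: ~0x995e
Checksum = 0x66a1


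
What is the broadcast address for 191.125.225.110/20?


Network: 191.125.224.0/20
Host bits = 12
Set all host bits to 1:
Broadcast: 191.125.239.255


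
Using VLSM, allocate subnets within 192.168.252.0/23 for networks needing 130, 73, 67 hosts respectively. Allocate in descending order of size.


130 hosts -> /24 (254 usable): 192.168.252.0/24
73 hosts -> /25 (126 usable): 192.168.253.0/25
67 hosts -> /25 (126 usable): 192.168.253.128/25
Allocation: 192.168.252.0/24 (130 hosts, 254 usable); 192.168.253.0/25 (73 hosts, 126 usable); 192.168.253.128/25 (67 hosts, 126 usable)


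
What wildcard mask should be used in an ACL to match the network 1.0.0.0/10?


Subnet mask: 255.192.0.0
Wildcard = 255.255.255.255 - subnet mask
255 - 255 = 0
255 - 192 = 63
255 - 0 = 255
255 - 0 = 255
Wildcard: 0.63.255.255


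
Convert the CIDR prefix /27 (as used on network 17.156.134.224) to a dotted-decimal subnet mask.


/27 means 27 network bits, 5 host bits
Binary: 11111111111111111111111111100000
Mask: 255.255.255.224


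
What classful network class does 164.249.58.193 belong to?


First octet: 164
Binary: 10100100
10xxxxxx -> Class B (128-191)
Class B, default mask 255.255.0.0 (/16)


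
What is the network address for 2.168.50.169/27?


IP:   00000010.10101000.00110010.10101001
Mask: 11111111.11111111.11111111.11100000
AND operation:
Net:  00000010.10101000.00110010.10100000
Network: 2.168.50.160/27


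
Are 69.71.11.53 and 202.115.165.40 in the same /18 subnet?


Mask: 255.255.192.0
69.71.11.53 AND mask = 69.71.0.0
202.115.165.40 AND mask = 202.115.128.0
No, different subnets (69.71.0.0 vs 202.115.128.0)


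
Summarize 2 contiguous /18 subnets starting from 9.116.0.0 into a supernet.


Original prefix: /18
Number of subnets: 2 = 2^1
New prefix = 18 - 1 = 17
Supernet: 9.116.0.0/17


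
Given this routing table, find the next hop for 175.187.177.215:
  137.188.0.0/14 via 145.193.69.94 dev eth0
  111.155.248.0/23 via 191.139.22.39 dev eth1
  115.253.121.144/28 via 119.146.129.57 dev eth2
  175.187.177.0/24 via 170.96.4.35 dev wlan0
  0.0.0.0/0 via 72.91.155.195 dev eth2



Longest prefix match for 175.187.177.215:
  /14 137.188.0.0: no
  /23 111.155.248.0: no
  /28 115.253.121.144: no
  /24 175.187.177.0: MATCH
  /0 0.0.0.0: MATCH
Selected: next-hop 170.96.4.35 via wlan0 (matched /24)


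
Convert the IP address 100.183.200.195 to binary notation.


100 = 01100100
183 = 10110111
200 = 11001000
195 = 11000011
Binary: 01100100.10110111.11001000.11000011


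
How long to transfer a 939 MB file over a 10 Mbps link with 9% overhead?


Effective throughput = 10 * (1 - 9/100) = 9.1 Mbps
File size in Mb = 939 * 8 = 7512 Mb
Time = 7512 / 9.1
Time = 825.4945 seconds


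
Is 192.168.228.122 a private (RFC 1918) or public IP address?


RFC 1918 private ranges:
  10.0.0.0/8 (10.0.0.0 - 10.255.255.255)
  172.16.0.0/12 (172.16.0.0 - 172.31.255.255)
  192.168.0.0/16 (192.168.0.0 - 192.168.255.255)
Private (in 192.168.0.0/16)


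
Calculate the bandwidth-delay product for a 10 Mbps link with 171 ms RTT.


BDP = bandwidth * RTT
= 10 Mbps * 171 ms
= 10 * 1e6 * 171 / 1000 bits
= 1710000 bits
= 213750 bytes
= 208.7402 KB
BDP = 1710000 bits (213750 bytes)


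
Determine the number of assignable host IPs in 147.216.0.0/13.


Host bits = 32 - 13 = 19
Total addresses = 2^19 = 524288
Usable = total - 2 (network and broadcast)
Usable hosts: 524286


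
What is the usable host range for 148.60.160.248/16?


Network: 148.60.0.0
Broadcast: 148.60.255.255
First usable = network + 1
Last usable = broadcast - 1
Range: 148.60.0.1 to 148.60.255.254


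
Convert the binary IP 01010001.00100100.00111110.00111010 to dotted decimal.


01010001 = 81
00100100 = 36
00111110 = 62
00111010 = 58
IP: 81.36.62.58


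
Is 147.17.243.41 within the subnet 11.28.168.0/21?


Subnet network: 11.28.168.0
Test IP AND mask: 147.17.240.0
No, 147.17.243.41 is not in 11.28.168.0/21


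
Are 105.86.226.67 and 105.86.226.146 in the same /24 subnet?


Mask: 255.255.255.0
105.86.226.67 AND mask = 105.86.226.0
105.86.226.146 AND mask = 105.86.226.0
Yes, same subnet (105.86.226.0)


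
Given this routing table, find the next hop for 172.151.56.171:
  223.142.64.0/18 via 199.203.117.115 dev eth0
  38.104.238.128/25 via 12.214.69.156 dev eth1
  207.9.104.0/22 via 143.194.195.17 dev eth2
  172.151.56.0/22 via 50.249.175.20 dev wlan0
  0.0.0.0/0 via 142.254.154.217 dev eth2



Longest prefix match for 172.151.56.171:
  /18 223.142.64.0: no
  /25 38.104.238.128: no
  /22 207.9.104.0: no
  /22 172.151.56.0: MATCH
  /0 0.0.0.0: MATCH
Selected: next-hop 50.249.175.20 via wlan0 (matched /22)


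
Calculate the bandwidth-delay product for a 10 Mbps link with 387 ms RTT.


BDP = bandwidth * RTT
= 10 Mbps * 387 ms
= 10 * 1e6 * 387 / 1000 bits
= 3870000 bits
= 483750 bytes
= 472.4121 KB
BDP = 3870000 bits (483750 bytes)


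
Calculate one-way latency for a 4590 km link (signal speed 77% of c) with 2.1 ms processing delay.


Speed = 0.77 * 3e5 km/s = 231000 km/s
Propagation delay = 4590 / 231000 = 0.0199 s = 19.8701 ms
Processing delay = 2.1 ms
Total one-way latency = 21.9701 ms


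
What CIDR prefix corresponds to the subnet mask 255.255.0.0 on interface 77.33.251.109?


Binary: 11111111.11111111.00000000.00000000
Count leading 1s
Prefix: /16


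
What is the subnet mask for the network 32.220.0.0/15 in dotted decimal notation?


/15 means 15 network bits, 17 host bits
Binary: 11111111111111100000000000000000
Mask: 255.254.0.0


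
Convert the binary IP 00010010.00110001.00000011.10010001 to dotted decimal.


00010010 = 18
00110001 = 49
00000011 = 3
10010001 = 145
IP: 18.49.3.145


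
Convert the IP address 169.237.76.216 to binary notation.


169 = 10101001
237 = 11101101
76 = 01001100
216 = 11011000
Binary: 10101001.11101101.01001100.11011000


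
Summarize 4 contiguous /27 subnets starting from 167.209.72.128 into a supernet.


Original prefix: /27
Number of subnets: 4 = 2^2
New prefix = 27 - 2 = 25
Supernet: 167.209.72.128/25


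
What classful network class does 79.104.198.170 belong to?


First octet: 79
Binary: 01001111
0xxxxxxx -> Class A (1-126)
Class A, default mask 255.0.0.0 (/8)


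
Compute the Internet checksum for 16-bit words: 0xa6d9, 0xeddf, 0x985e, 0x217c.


Sum all words (with carry folding):
+ 0xa6d9 = 0xa6d9
+ 0xeddf = 0x94b9
+ 0x985e = 0x2d18
+ 0x217c = 0x4e94
One's complement: ~0x4e94
Checksum = 0xb16b


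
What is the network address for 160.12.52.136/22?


IP:   10100000.00001100.00110100.10001000
Mask: 11111111.11111111.11111100.00000000
AND operation:
Net:  10100000.00001100.00110100.00000000
Network: 160.12.52.0/22


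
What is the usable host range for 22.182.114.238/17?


Network: 22.182.0.0
Broadcast: 22.182.127.255
First usable = network + 1
Last usable = broadcast - 1
Range: 22.182.0.1 to 22.182.127.254


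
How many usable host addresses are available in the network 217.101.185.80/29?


Host bits = 32 - 29 = 3
Total addresses = 2^3 = 8
Usable = total - 2 (network and broadcast)
Usable hosts: 6


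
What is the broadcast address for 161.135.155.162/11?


Network: 161.128.0.0/11
Host bits = 21
Set all host bits to 1:
Broadcast: 161.159.255.255


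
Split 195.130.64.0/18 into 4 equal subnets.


New prefix = 18 + 2 = 20
Each subnet has 4096 addresses
  195.130.64.0/20
  195.130.80.0/20
  195.130.96.0/20
  195.130.112.0/20
Subnets: 195.130.64.0/20, 195.130.80.0/20, 195.130.96.0/20, 195.130.112.0/20


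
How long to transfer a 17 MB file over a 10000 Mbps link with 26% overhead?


Effective throughput = 10000 * (1 - 26/100) = 7400 Mbps
File size in Mb = 17 * 8 = 136 Mb
Time = 136 / 7400
Time = 0.0184 seconds


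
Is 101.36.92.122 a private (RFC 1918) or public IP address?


RFC 1918 private ranges:
  10.0.0.0/8 (10.0.0.0 - 10.255.255.255)
  172.16.0.0/12 (172.16.0.0 - 172.31.255.255)
  192.168.0.0/16 (192.168.0.0 - 192.168.255.255)
Public (not in any RFC 1918 range)


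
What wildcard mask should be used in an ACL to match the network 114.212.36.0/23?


Subnet mask: 255.255.254.0
Wildcard = 255.255.255.255 - subnet mask
255 - 255 = 0
255 - 255 = 0
255 - 254 = 1
255 - 0 = 255
Wildcard: 0.0.1.255


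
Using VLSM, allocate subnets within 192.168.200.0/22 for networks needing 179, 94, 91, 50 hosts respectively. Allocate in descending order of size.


179 hosts -> /24 (254 usable): 192.168.200.0/24
94 hosts -> /25 (126 usable): 192.168.201.0/25
91 hosts -> /25 (126 usable): 192.168.201.128/25
50 hosts -> /26 (62 usable): 192.168.202.0/26
Allocation: 192.168.200.0/24 (179 hosts, 254 usable); 192.168.201.0/25 (94 hosts, 126 usable); 192.168.201.128/25 (91 hosts, 126 usable); 192.168.202.0/26 (50 hosts, 62 usable)


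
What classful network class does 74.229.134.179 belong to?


First octet: 74
Binary: 01001010
0xxxxxxx -> Class A (1-126)
Class A, default mask 255.0.0.0 (/8)


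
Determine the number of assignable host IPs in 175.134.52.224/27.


Host bits = 32 - 27 = 5
Total addresses = 2^5 = 32
Usable = total - 2 (network and broadcast)
Usable hosts: 30


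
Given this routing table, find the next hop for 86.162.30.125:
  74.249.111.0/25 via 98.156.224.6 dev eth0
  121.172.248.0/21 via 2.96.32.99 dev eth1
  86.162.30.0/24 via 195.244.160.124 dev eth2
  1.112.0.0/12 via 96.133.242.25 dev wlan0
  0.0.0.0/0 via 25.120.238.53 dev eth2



Longest prefix match for 86.162.30.125:
  /25 74.249.111.0: no
  /21 121.172.248.0: no
  /24 86.162.30.0: MATCH
  /12 1.112.0.0: no
  /0 0.0.0.0: MATCH
Selected: next-hop 195.244.160.124 via eth2 (matched /24)


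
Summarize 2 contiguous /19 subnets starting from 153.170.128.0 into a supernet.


Original prefix: /19
Number of subnets: 2 = 2^1
New prefix = 19 - 1 = 18
Supernet: 153.170.128.0/18


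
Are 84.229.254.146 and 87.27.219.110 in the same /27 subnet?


Mask: 255.255.255.224
84.229.254.146 AND mask = 84.229.254.128
87.27.219.110 AND mask = 87.27.219.96
No, different subnets (84.229.254.128 vs 87.27.219.96)


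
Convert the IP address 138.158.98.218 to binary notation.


138 = 10001010
158 = 10011110
98 = 01100010
218 = 11011010
Binary: 10001010.10011110.01100010.11011010


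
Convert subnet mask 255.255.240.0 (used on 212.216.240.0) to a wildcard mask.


Subnet mask: 255.255.240.0
Wildcard = 255.255.255.255 - subnet mask
255 - 255 = 0
255 - 255 = 0
255 - 240 = 15
255 - 0 = 255
Wildcard: 0.0.15.255


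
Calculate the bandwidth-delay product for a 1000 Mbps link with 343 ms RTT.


BDP = bandwidth * RTT
= 1000 Mbps * 343 ms
= 1000 * 1e6 * 343 / 1000 bits
= 343000000 bits
= 42875000 bytes
= 41870.1172 KB
BDP = 343000000 bits (42875000 bytes)


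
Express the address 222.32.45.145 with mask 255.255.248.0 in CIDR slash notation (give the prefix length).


Binary: 11111111.11111111.11111000.00000000
Count leading 1s
Prefix: /21


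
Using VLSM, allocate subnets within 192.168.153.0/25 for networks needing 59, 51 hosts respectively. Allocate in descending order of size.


59 hosts -> /26 (62 usable): 192.168.153.0/26
51 hosts -> /26 (62 usable): 192.168.153.64/26
Allocation: 192.168.153.0/26 (59 hosts, 62 usable); 192.168.153.64/26 (51 hosts, 62 usable)


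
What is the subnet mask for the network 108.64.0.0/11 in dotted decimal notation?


/11 means 11 network bits, 21 host bits
Binary: 11111111111000000000000000000000
Mask: 255.224.0.0


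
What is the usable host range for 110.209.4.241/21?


Network: 110.209.0.0
Broadcast: 110.209.7.255
First usable = network + 1
Last usable = broadcast - 1
Range: 110.209.0.1 to 110.209.7.254


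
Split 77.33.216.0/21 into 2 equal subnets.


New prefix = 21 + 1 = 22
Each subnet has 1024 addresses
  77.33.216.0/22
  77.33.220.0/22
Subnets: 77.33.216.0/22, 77.33.220.0/22


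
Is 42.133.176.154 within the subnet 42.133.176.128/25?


Subnet network: 42.133.176.128
Test IP AND mask: 42.133.176.128
Yes, 42.133.176.154 is in 42.133.176.128/25


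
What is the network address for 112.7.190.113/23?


IP:   01110000.00000111.10111110.01110001
Mask: 11111111.11111111.11111110.00000000
AND operation:
Net:  01110000.00000111.10111110.00000000
Network: 112.7.190.0/23


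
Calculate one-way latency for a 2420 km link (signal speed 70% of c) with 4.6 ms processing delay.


Speed = 0.7 * 3e5 km/s = 210000 km/s
Propagation delay = 2420 / 210000 = 0.0115 s = 11.5238 ms
Processing delay = 4.6 ms
Total one-way latency = 16.1238 ms


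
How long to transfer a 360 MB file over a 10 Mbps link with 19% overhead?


Effective throughput = 10 * (1 - 19/100) = 8.1 Mbps
File size in Mb = 360 * 8 = 2880 Mb
Time = 2880 / 8.1
Time = 355.5556 seconds


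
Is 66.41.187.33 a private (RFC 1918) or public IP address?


RFC 1918 private ranges:
  10.0.0.0/8 (10.0.0.0 - 10.255.255.255)
  172.16.0.0/12 (172.16.0.0 - 172.31.255.255)
  192.168.0.0/16 (192.168.0.0 - 192.168.255.255)
Public (not in any RFC 1918 range)


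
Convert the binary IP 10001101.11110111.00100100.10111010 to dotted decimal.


10001101 = 141
11110111 = 247
00100100 = 36
10111010 = 186
IP: 141.247.36.186


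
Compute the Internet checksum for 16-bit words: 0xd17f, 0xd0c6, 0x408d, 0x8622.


Sum all words (with carry folding):
+ 0xd17f = 0xd17f
+ 0xd0c6 = 0xa246
+ 0x408d = 0xe2d3
+ 0x8622 = 0x68f6
One's complement: ~0x68f6
Checksum = 0x9709


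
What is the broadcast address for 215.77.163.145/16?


Network: 215.77.0.0/16
Host bits = 16
Set all host bits to 1:
Broadcast: 215.77.255.255


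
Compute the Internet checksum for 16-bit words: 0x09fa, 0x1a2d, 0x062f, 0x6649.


Sum all words (with carry folding):
+ 0x09fa = 0x09fa
+ 0x1a2d = 0x2427
+ 0x062f = 0x2a56
+ 0x6649 = 0x909f
One's complement: ~0x909f
Checksum = 0x6f60


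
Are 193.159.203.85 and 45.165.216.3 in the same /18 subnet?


Mask: 255.255.192.0
193.159.203.85 AND mask = 193.159.192.0
45.165.216.3 AND mask = 45.165.192.0
No, different subnets (193.159.192.0 vs 45.165.192.0)


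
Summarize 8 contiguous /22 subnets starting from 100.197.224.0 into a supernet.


Original prefix: /22
Number of subnets: 8 = 2^3
New prefix = 22 - 3 = 19
Supernet: 100.197.224.0/19


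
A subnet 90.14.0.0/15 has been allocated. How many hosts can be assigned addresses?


Host bits = 32 - 15 = 17
Total addresses = 2^17 = 131072
Usable = total - 2 (network and broadcast)
Usable hosts: 131070


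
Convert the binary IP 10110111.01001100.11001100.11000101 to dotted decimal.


10110111 = 183
01001100 = 76
11001100 = 204
11000101 = 197
IP: 183.76.204.197


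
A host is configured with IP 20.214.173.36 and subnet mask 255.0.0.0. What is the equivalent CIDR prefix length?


Binary: 11111111.00000000.00000000.00000000
Count leading 1s
Prefix: /8


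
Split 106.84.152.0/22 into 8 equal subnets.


New prefix = 22 + 3 = 25
Each subnet has 128 addresses
  106.84.152.0/25
  106.84.152.128/25
  106.84.153.0/25
  106.84.153.128/25
  106.84.154.0/25
  106.84.154.128/25
  106.84.155.0/25
  106.84.155.128/25
Subnets: 106.84.152.0/25, 106.84.152.128/25, 106.84.153.0/25, 106.84.153.128/25, 106.84.154.0/25, 106.84.154.128/25, 106.84.155.0/25, 106.84.155.128/25


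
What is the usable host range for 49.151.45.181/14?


Network: 49.148.0.0
Broadcast: 49.151.255.255
First usable = network + 1
Last usable = broadcast - 1
Range: 49.148.0.1 to 49.151.255.254


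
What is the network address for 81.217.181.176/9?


IP:   01010001.11011001.10110101.10110000
Mask: 11111111.10000000.00000000.00000000
AND operation:
Net:  01010001.10000000.00000000.00000000
Network: 81.128.0.0/9


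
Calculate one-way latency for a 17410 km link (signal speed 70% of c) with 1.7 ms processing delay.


Speed = 0.7 * 3e5 km/s = 210000 km/s
Propagation delay = 17410 / 210000 = 0.0829 s = 82.9048 ms
Processing delay = 1.7 ms
Total one-way latency = 84.6048 ms


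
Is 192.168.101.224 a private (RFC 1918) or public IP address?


RFC 1918 private ranges:
  10.0.0.0/8 (10.0.0.0 - 10.255.255.255)
  172.16.0.0/12 (172.16.0.0 - 172.31.255.255)
  192.168.0.0/16 (192.168.0.0 - 192.168.255.255)
Private (in 192.168.0.0/16)


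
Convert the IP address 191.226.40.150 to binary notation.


191 = 10111111
226 = 11100010
40 = 00101000
150 = 10010110
Binary: 10111111.11100010.00101000.10010110


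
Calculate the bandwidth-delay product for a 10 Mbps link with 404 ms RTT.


BDP = bandwidth * RTT
= 10 Mbps * 404 ms
= 10 * 1e6 * 404 / 1000 bits
= 4040000 bits
= 505000 bytes
= 493.1641 KB
BDP = 4040000 bits (505000 bytes)


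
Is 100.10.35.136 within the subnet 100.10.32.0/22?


Subnet network: 100.10.32.0
Test IP AND mask: 100.10.32.0
Yes, 100.10.35.136 is in 100.10.32.0/22


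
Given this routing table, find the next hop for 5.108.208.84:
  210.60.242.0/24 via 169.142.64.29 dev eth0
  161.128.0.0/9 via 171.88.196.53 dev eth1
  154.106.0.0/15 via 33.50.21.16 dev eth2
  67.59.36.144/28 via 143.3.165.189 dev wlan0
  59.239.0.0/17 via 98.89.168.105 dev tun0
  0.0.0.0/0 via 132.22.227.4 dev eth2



Longest prefix match for 5.108.208.84:
  /24 210.60.242.0: no
  /9 161.128.0.0: no
  /15 154.106.0.0: no
  /28 67.59.36.144: no
  /17 59.239.0.0: no
  /0 0.0.0.0: MATCH
Selected: next-hop 132.22.227.4 via eth2 (matched /0)


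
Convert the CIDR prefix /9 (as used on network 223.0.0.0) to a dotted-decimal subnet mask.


/9 means 9 network bits, 23 host bits
Binary: 11111111100000000000000000000000
Mask: 255.128.0.0


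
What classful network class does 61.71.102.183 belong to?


First octet: 61
Binary: 00111101
0xxxxxxx -> Class A (1-126)
Class A, default mask 255.0.0.0 (/8)


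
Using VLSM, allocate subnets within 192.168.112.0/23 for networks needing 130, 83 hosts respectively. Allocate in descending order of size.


130 hosts -> /24 (254 usable): 192.168.112.0/24
83 hosts -> /25 (126 usable): 192.168.113.0/25
Allocation: 192.168.112.0/24 (130 hosts, 254 usable); 192.168.113.0/25 (83 hosts, 126 usable)


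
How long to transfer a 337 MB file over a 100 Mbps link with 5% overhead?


Effective throughput = 100 * (1 - 5/100) = 95 Mbps
File size in Mb = 337 * 8 = 2696 Mb
Time = 2696 / 95
Time = 28.3789 seconds


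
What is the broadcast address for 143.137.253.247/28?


Network: 143.137.253.240/28
Host bits = 4
Set all host bits to 1:
Broadcast: 143.137.253.255


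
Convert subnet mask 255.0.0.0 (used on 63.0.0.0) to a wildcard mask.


Subnet mask: 255.0.0.0
Wildcard = 255.255.255.255 - subnet mask
255 - 255 = 0
255 - 0 = 255
255 - 0 = 255
255 - 0 = 255
Wildcard: 0.255.255.255


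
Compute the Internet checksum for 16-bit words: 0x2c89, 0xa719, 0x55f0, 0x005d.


Sum all words (with carry folding):
+ 0x2c89 = 0x2c89
+ 0xa719 = 0xd3a2
+ 0x55f0 = 0x2993
+ 0x005d = 0x29f0
One's complement: ~0x29f0
Checksum = 0xd60f


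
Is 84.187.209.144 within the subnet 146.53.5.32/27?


Subnet network: 146.53.5.32
Test IP AND mask: 84.187.209.128
No, 84.187.209.144 is not in 146.53.5.32/27


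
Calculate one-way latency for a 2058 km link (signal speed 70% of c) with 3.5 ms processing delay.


Speed = 0.7 * 3e5 km/s = 210000 km/s
Propagation delay = 2058 / 210000 = 0.0098 s = 9.8 ms
Processing delay = 3.5 ms
Total one-way latency = 13.3 ms


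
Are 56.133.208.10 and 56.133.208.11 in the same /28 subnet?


Mask: 255.255.255.240
56.133.208.10 AND mask = 56.133.208.0
56.133.208.11 AND mask = 56.133.208.0
Yes, same subnet (56.133.208.0)


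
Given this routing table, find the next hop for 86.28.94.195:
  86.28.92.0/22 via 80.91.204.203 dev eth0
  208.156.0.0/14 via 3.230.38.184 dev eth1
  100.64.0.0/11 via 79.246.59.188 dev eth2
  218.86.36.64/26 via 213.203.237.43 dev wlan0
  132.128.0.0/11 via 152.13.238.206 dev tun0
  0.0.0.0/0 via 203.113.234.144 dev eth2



Longest prefix match for 86.28.94.195:
  /22 86.28.92.0: MATCH
  /14 208.156.0.0: no
  /11 100.64.0.0: no
  /26 218.86.36.64: no
  /11 132.128.0.0: no
  /0 0.0.0.0: MATCH
Selected: next-hop 80.91.204.203 via eth0 (matched /22)


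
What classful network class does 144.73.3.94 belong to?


First octet: 144
Binary: 10010000
10xxxxxx -> Class B (128-191)
Class B, default mask 255.255.0.0 (/16)


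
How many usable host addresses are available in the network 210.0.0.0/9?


Host bits = 32 - 9 = 23
Total addresses = 2^23 = 8388608
Usable = total - 2 (network and broadcast)
Usable hosts: 8388606


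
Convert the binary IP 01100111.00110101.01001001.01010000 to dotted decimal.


01100111 = 103
00110101 = 53
01001001 = 73
01010000 = 80
IP: 103.53.73.80


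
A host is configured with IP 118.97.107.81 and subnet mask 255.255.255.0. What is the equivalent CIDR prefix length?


Binary: 11111111.11111111.11111111.00000000
Count leading 1s
Prefix: /24


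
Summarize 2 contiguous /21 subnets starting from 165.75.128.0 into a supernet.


Original prefix: /21
Number of subnets: 2 = 2^1
New prefix = 21 - 1 = 20
Supernet: 165.75.128.0/20


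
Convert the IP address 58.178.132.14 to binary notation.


58 = 00111010
178 = 10110010
132 = 10000100
14 = 00001110
Binary: 00111010.10110010.10000100.00001110


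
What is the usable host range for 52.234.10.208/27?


Network: 52.234.10.192
Broadcast: 52.234.10.223
First usable = network + 1
Last usable = broadcast - 1
Range: 52.234.10.193 to 52.234.10.222


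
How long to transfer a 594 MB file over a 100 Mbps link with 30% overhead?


Effective throughput = 100 * (1 - 30/100) = 70 Mbps
File size in Mb = 594 * 8 = 4752 Mb
Time = 4752 / 70
Time = 67.8857 seconds


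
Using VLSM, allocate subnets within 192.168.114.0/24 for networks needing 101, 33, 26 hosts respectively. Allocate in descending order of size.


101 hosts -> /25 (126 usable): 192.168.114.0/25
33 hosts -> /26 (62 usable): 192.168.114.128/26
26 hosts -> /27 (30 usable): 192.168.114.192/27
Allocation: 192.168.114.0/25 (101 hosts, 126 usable); 192.168.114.128/26 (33 hosts, 62 usable); 192.168.114.192/27 (26 hosts, 30 usable)


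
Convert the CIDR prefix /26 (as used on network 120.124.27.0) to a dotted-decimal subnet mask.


/26 means 26 network bits, 6 host bits
Binary: 11111111111111111111111111000000
Mask: 255.255.255.192


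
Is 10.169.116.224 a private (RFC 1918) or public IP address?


RFC 1918 private ranges:
  10.0.0.0/8 (10.0.0.0 - 10.255.255.255)
  172.16.0.0/12 (172.16.0.0 - 172.31.255.255)
  192.168.0.0/16 (192.168.0.0 - 192.168.255.255)
Private (in 10.0.0.0/8)


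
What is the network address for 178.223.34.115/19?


IP:   10110010.11011111.00100010.01110011
Mask: 11111111.11111111.11100000.00000000
AND operation:
Net:  10110010.11011111.00100000.00000000
Network: 178.223.32.0/19


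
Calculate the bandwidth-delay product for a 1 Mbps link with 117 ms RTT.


BDP = bandwidth * RTT
= 1 Mbps * 117 ms
= 1 * 1e6 * 117 / 1000 bits
= 117000 bits
= 14625 bytes
= 14.2822 KB
BDP = 117000 bits (14625 bytes)


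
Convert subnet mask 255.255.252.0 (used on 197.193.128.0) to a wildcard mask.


Subnet mask: 255.255.252.0
Wildcard = 255.255.255.255 - subnet mask
255 - 255 = 0
255 - 255 = 0
255 - 252 = 3
255 - 0 = 255
Wildcard: 0.0.3.255


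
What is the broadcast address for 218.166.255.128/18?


Network: 218.166.192.0/18
Host bits = 14
Set all host bits to 1:
Broadcast: 218.166.255.255


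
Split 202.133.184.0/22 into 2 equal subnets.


New prefix = 22 + 1 = 23
Each subnet has 512 addresses
  202.133.184.0/23
  202.133.186.0/23
Subnets: 202.133.184.0/23, 202.133.186.0/23


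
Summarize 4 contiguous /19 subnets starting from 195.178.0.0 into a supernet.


Original prefix: /19
Number of subnets: 4 = 2^2
New prefix = 19 - 2 = 17
Supernet: 195.178.0.0/17


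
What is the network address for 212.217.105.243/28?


IP:   11010100.11011001.01101001.11110011
Mask: 11111111.11111111.11111111.11110000
AND operation:
Net:  11010100.11011001.01101001.11110000
Network: 212.217.105.240/28


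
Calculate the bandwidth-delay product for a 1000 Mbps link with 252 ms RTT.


BDP = bandwidth * RTT
= 1000 Mbps * 252 ms
= 1000 * 1e6 * 252 / 1000 bits
= 252000000 bits
= 31500000 bytes
= 30761.7188 KB
BDP = 252000000 bits (31500000 bytes)


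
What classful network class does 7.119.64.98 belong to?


First octet: 7
Binary: 00000111
0xxxxxxx -> Class A (1-126)
Class A, default mask 255.0.0.0 (/8)
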